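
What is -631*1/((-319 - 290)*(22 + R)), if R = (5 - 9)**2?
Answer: 631/23142 ≈ 0.027266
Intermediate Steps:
R = 16 (R = (-4)**2 = 16)
-631*1/((-319 - 290)*(22 + R)) = -631*1/((-319 - 290)*(22 + 16)) = -631/(38*(-609)) = -631/(-23142) = -631*(-1/23142) = 631/23142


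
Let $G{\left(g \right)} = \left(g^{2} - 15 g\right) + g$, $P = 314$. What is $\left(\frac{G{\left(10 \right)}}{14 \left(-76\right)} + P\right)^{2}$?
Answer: $\frac{1744482289}{17689} \approx 98620.0$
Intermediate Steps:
$G{\left(g \right)} = g^{2} - 14 g$
$\left(\frac{G{\left(10 \right)}}{14 \left(-76\right)} + P\right)^{2} = \left(\frac{10 \left(-14 + 10\right)}{14 \left(-76\right)} + 314\right)^{2} = \left(\frac{10 \left(-4\right)}{-1064} + 314\right)^{2} = \left(\left(-40\right) \left(- \frac{1}{1064}\right) + 314\right)^{2} = \left(\frac{5}{133} + 314\right)^{2} = \left(\frac{41767}{133}\right)^{2} = \frac{1744482289}{17689}$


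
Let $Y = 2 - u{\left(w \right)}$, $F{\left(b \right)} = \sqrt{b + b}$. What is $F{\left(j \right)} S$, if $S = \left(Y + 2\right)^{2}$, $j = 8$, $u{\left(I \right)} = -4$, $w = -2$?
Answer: $256$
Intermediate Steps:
$F{\left(b \right)} = \sqrt{2} \sqrt{b}$ ($F{\left(b \right)} = \sqrt{2 b} = \sqrt{2} \sqrt{b}$)
$Y = 6$ ($Y = 2 - -4 = 2 + 4 = 6$)
$S = 64$ ($S = \left(6 + 2\right)^{2} = 8^{2} = 64$)
$F{\left(j \right)} S = \sqrt{2} \sqrt{8} \cdot 64 = \sqrt{2} \cdot 2 \sqrt{2} \cdot 64 = 4 \cdot 64 = 256$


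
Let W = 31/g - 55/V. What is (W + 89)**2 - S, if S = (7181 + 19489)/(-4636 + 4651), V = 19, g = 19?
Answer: 2137031/361 ≈ 5919.8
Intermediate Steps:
W = -24/19 (W = 31/19 - 55/19 = -24/19 ≈ -1.2632)
S = 1778 (S = 26670/15 = 26670*(1/15) = 1778)
(W + 89)**2 - S = (-24/19 + 89)**2 - 1*1778 = (1667/19)**2 - 1778 = 2778889/361 - 1778 = 2137031/361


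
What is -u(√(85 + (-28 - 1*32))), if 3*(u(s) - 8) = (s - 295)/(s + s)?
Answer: 5/3 ≈ 1.6667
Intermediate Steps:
u(s) = 8 + (-295 + s)/(6*s) (u(s) = 8 + ((s - 295)/(s + s))/3 = 8 + ((-295 + s)/((2*s)))/3 = 8 + ((-295 + s)*(1/(2*s)))/3 = 8 + ((-295 + s)/(2*s))/3 = 8 + (-295 + s)/(6*s))
-u(√(85 + (-28 - 1*32))) = -(-295 + 49*√(85 + (-28 - 1*32)))/(6*(√(85 + (-28 - 1*32)))) = -(-295 + 49*√(85 + (-28 - 32)))/(6*(√(85 + (-28 - 32)))) = -(-295 + 49*√(85 - 60))/(6*(√(85 - 60))) = -(-295 + 49*√25)/(6*(√25)) = -(-295 + 49*5)/(6*5) = -(-295 + 245)/(6*5) = -(-50)/(6*5) = -1*(-5/3) = 5/3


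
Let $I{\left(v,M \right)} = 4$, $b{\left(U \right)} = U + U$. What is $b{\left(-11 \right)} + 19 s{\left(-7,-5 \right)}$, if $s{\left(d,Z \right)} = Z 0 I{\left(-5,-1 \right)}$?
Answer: $-22$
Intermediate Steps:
$b{\left(U \right)} = 2 U$
$s{\left(d,Z \right)} = 0$ ($s{\left(d,Z \right)} = Z 0 \cdot 4 = 0 \cdot 4 = 0$)
$b{\left(-11 \right)} + 19 s{\left(-7,-5 \right)} = 2 \left(-11\right) + 19 \cdot 0 = -22 + 0 = -22$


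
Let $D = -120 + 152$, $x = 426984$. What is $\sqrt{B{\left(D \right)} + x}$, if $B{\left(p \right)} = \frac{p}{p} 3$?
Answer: $3 \sqrt{47443} \approx 653.44$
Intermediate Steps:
$D = 32$
$B{\left(p \right)} = 3$ ($B{\left(p \right)} = 1 \cdot 3 = 3$)
$\sqrt{B{\left(D \right)} + x} = \sqrt{3 + 426984} = \sqrt{426987} = 3 \sqrt{47443}$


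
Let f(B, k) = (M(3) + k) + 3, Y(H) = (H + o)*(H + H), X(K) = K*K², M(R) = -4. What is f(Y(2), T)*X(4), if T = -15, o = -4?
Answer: -1024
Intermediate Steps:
X(K) = K³
Y(H) = 2*H*(-4 + H) (Y(H) = (H - 4)*(H + H) = (-4 + H)*(2*H) = 2*H*(-4 + H))
f(B, k) = -1 + k (f(B, k) = (-4 + k) + 3 = -1 + k)
f(Y(2), T)*X(4) = (-1 - 15)*4³ = -16*64 = -1024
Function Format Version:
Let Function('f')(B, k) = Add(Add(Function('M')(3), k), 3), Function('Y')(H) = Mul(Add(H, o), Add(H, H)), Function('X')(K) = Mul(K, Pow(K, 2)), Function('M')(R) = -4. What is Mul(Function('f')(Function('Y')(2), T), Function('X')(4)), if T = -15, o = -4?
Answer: -1024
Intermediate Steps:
Function('X')(K) = Pow(K, 3)
Function('Y')(H) = Mul(2, H, Add(-4, H)) (Function('Y')(H) = Mul(Add(H, -4), Add(H, H)) = Mul(Add(-4, H), Mul(2, H)) = Mul(2, H, Add(-4, H)))
Function('f')(B, k) = Add(-1, k) (Function('f')(B, k) = Add(Add(-4, k), 3) = Add(-1, k))
Mul(Function('f')(Function('Y')(2), T), Function('X')(4)) = Mul(Add(-1, -15), Pow(4, 3)) = Mul(-16, 64) = -1024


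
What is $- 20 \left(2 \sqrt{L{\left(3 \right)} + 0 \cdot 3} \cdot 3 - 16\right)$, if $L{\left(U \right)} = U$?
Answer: $320 - 120 \sqrt{3} \approx 112.15$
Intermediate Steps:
$- 20 \left(2 \sqrt{L{\left(3 \right)} + 0 \cdot 3} \cdot 3 - 16\right) = - 20 \left(2 \sqrt{3 + 0 \cdot 3} \cdot 3 - 16\right) = - 20 \left(2 \sqrt{3 + 0} \cdot 3 - 16\right) = - 20 \left(2 \sqrt{3} \cdot 3 - 16\right) = - 20 \left(6 \sqrt{3} - 16\right) = - 20 \left(-16 + 6 \sqrt{3}\right) = 320 - 120 \sqrt{3}$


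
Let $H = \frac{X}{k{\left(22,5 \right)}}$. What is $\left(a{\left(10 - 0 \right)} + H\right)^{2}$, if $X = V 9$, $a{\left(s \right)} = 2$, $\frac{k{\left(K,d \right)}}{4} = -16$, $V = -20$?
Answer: $\frac{5929}{256} \approx 23.16$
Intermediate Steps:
$k{\left(K,d \right)} = -64$ ($k{\left(K,d \right)} = 4 \left(-16\right) = -64$)
$X = -180$ ($X = \left(-20\right) 9 = -180$)
$H = \frac{45}{16}$ ($H = - \frac{180}{-64} = \left(-180\right) \left(- \frac{1}{64}\right) = \frac{45}{16} \approx 2.8125$)
$\left(a{\left(10 - 0 \right)} + H\right)^{2} = \left(2 + \frac{45}{16}\right)^{2} = \left(\frac{77}{16}\right)^{2} = \frac{5929}{256}$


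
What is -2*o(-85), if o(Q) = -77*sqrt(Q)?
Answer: 154*I*sqrt(85) ≈ 1419.8*I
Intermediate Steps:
-2*o(-85) = -(-154)*sqrt(-85) = -(-154)*I*sqrt(85) = 154*I*sqrt(85)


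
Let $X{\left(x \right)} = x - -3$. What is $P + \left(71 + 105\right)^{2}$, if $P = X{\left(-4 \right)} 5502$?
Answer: $25474$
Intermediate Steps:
$X{\left(x \right)} = 3 + x$ ($X{\left(x \right)} = x + 3 = 3 + x$)
$P = -5502$ ($P = \left(3 - 4\right) 5502 = \left(-1\right) 5502 = -5502$)
$P + \left(71 + 105\right)^{2} = -5502 + \left(71 + 105\right)^{2} = -5502 + 176^{2} = -5502 + 30976 = 25474$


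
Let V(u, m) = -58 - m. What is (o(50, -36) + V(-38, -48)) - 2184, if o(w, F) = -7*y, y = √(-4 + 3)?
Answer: -2194 - 7*I ≈ -2194.0 - 7.0*I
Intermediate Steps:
y = I (y = √(-1) = I ≈ 1.0*I)
o(w, F) = -7*I
(o(50, -36) + V(-38, -48)) - 2184 = (-7*I + (-58 - 1*(-48))) - 2184 = (-7*I + (-58 + 48)) - 2184 = (-7*I - 10) - 2184 = (-10 - 7*I) - 2184 = -2194 - 7*I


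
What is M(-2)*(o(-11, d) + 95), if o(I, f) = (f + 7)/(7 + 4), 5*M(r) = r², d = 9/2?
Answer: 4226/55 ≈ 76.836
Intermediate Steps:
d = 9/2 (d = 9*(½) = 9/2 ≈ 4.5000)
M(r) = r²/5
o(I, f) = 7/11 + f/11 (o(I, f) = (7 + f)/11 = (7 + f)*(1/11) = 7/11 + f/11)
M(-2)*(o(-11, d) + 95) = ((⅕)*(-2)²)*((7/11 + (1/11)*(9/2)) + 95) = ((⅕)*4)*((7/11 + 9/22) + 95) = 4*(23/22 + 95)/5 = (⅘)*(2113/22) = 4226/55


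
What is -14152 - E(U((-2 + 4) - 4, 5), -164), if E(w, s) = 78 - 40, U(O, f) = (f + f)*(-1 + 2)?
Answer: -14190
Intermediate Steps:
U(O, f) = 2*f (U(O, f) = (2*f)*1 = 2*f)
E(w, s) = 38
-14152 - E(U((-2 + 4) - 4, 5), -164) = -14152 - 1*38 = -14152 - 38 = -14190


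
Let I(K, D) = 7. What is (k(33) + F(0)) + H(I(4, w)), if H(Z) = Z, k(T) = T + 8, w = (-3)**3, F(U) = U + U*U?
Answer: 48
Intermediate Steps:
F(U) = U + U**2
w = -27
k(T) = 8 + T
(k(33) + F(0)) + H(I(4, w)) = ((8 + 33) + 0*(1 + 0)) + 7 = (41 + 0*1) + 7 = (41 + 0) + 7 = 41 + 7 = 48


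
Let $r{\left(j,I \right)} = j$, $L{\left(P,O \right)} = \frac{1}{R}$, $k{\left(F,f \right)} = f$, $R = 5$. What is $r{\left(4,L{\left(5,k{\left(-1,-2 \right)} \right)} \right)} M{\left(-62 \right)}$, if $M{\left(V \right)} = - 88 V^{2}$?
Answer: $-1353088$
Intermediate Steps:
$L{\left(P,O \right)} = \frac{1}{5}$
$r{\left(4,L{\left(5,k{\left(-1,-2 \right)} \right)} \right)} M{\left(-62 \right)} = 4 \left(- 88 \left(-62\right)^{2}\right) = 4 \left(\left(-88\right) 3844\right) = 4 \left(-338272\right) = -1353088$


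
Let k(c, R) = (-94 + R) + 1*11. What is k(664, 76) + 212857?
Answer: 212850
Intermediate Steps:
k(c, R) = -83 + R (k(c, R) = (-94 + R) + 11 = -83 + R)
k(664, 76) + 212857 = (-83 + 76) + 212857 = -7 + 212857 = 212850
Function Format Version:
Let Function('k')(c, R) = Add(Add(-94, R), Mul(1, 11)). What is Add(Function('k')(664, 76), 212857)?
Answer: 212850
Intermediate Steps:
Function('k')(c, R) = Add(-83, R) (Function('k')(c, R) = Add(Add(-94, R), 11) = Add(-83, R))
Add(Function('k')(664, 76), 212857) = Add(Add(-83, 76), 212857) = Add(-7, 212857) = 212850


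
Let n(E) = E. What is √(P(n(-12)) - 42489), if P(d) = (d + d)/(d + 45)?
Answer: I*√5141257/11 ≈ 206.13*I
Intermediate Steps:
P(d) = 2*d/(45 + d) (P(d) = (2*d)/(45 + d) = 2*d/(45 + d))
√(P(n(-12)) - 42489) = √(2*(-12)/(45 - 12) - 42489) = √(2*(-12)/33 - 42489) = √(2*(-12)*(1/33) - 42489) = √(-8/11 - 42489) = √(-467387/11) = I*√5141257/11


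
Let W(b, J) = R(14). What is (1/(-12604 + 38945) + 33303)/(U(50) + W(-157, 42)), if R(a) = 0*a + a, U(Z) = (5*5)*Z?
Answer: 219308581/8323756 ≈ 26.347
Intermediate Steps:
U(Z) = 25*Z
R(a) = a (R(a) = 0 + a = a)
W(b, J) = 14
(1/(-12604 + 38945) + 33303)/(U(50) + W(-157, 42)) = (1/(-12604 + 38945) + 33303)/(25*50 + 14) = (1/26341 + 33303)/(1250 + 14) = (1/26341 + 33303)/1264 = (877234324/26341)*(1/1264) = 219308581/8323756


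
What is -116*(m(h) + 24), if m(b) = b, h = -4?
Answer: -2320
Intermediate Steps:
-116*(m(h) + 24) = -116*(-4 + 24) = -116*20 = -2320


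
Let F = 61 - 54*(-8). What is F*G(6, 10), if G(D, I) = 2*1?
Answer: 986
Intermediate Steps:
G(D, I) = 2
F = 493 (F = 61 + 432 = 493)
F*G(6, 10) = 493*2 = 986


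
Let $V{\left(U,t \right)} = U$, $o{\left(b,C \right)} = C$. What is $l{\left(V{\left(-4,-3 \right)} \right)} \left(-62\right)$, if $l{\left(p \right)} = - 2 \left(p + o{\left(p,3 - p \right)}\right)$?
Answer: $372$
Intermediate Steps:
$l{\left(p \right)} = -6$ ($l{\left(p \right)} = - 2 \left(p - \left(-3 + p\right)\right) = \left(-2\right) 3 = -6$)
$l{\left(V{\left(-4,-3 \right)} \right)} \left(-62\right) = \left(-6\right) \left(-62\right) = 372$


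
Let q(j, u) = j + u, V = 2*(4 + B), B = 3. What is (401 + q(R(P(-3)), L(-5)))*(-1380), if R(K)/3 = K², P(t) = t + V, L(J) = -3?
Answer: -1050180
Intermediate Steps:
V = 14 (V = 2*(4 + 3) = 2*7 = 14)
P(t) = 14 + t (P(t) = t + 14 = 14 + t)
R(K) = 3*K²
(401 + q(R(P(-3)), L(-5)))*(-1380) = (401 + (3*(14 - 3)² - 3))*(-1380) = (401 + (3*11² - 3))*(-1380) = (401 + (3*121 - 3))*(-1380) = (401 + (363 - 3))*(-1380) = (401 + 360)*(-1380) = 761*(-1380) = -1050180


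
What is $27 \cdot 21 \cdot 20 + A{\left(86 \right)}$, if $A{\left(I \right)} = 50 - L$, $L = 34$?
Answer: $11356$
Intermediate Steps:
$A{\left(I \right)} = 16$ ($A{\left(I \right)} = 50 - 34 = 16$)
$27 \cdot 21 \cdot 20 + A{\left(86 \right)} = 27 \cdot 21 \cdot 20 + 16 = 567 \cdot 20 + 16 = 11340 + 16 = 11356$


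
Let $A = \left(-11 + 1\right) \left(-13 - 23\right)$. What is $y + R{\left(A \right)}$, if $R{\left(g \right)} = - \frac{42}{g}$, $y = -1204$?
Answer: $- \frac{72247}{60} \approx -1204.1$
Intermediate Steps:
$A = 360$ ($A = \left(-10\right) \left(-36\right) = 360$)
$y + R{\left(A \right)} = -1204 - \frac{42}{360} = -1204 - \frac{7}{60} = - \frac{72247}{60}$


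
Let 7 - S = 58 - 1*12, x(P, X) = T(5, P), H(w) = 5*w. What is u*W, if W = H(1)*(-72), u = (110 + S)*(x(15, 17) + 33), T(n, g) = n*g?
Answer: -2760480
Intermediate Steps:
T(n, g) = g*n
x(P, X) = 5*P (x(P, X) = P*5 = 5*P)
S = -39 (S = 7 - (58 - 1*12) = 7 - (58 - 12) = 7 - 1*46 = 7 - 46 = -39)
u = 7668 (u = (110 - 39)*(5*15 + 33) = 71*(75 + 33) = 71*108 = 7668)
W = -360 (W = (5*1)*(-72) = 5*(-72) = -360)
u*W = 7668*(-360) = -2760480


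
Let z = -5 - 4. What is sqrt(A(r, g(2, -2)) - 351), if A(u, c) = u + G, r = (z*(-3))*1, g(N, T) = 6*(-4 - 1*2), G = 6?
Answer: I*sqrt(318) ≈ 17.833*I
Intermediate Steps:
z = -9
g(N, T) = -36 (g(N, T) = 6*(-4 - 2) = 6*(-6) = -36)
r = 27 (r = -9*(-3)*1 = 27*1 = 27)
A(u, c) = 6 + u (A(u, c) = u + 6 = 6 + u)
sqrt(A(r, g(2, -2)) - 351) = sqrt((6 + 27) - 351) = sqrt(33 - 351) = sqrt(-318) = I*sqrt(318)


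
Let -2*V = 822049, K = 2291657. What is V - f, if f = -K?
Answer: 3761265/2 ≈ 1.8806e+6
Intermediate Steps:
f = -2291657 (f = -1*2291657 = -2291657)
V = -822049/2 (V = -½*822049 = -822049/2 ≈ -4.1102e+5)
V - f = -822049/2 - 1*(-2291657) = -822049/2 + 2291657 = 3761265/2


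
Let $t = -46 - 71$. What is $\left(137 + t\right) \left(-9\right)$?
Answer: $-180$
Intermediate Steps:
$t = -117$ ($t = -46 - 71 = -117$)
$\left(137 + t\right) \left(-9\right) = \left(137 - 117\right) \left(-9\right) = 20 \left(-9\right) = -180$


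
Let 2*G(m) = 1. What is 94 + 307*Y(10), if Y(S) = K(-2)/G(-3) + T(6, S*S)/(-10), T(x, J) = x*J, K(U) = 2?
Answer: -17098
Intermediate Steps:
G(m) = ½ (G(m) = (½)*1 = ½)
T(x, J) = J*x
Y(S) = 4 - 3*S²/5 (Y(S) = 2/(½) + ((S*S)*6)/(-10) = 2*2 + (S²*6)*(-⅒) = 4 + (6*S²)*(-⅒) = 4 - 3*S²/5)
94 + 307*Y(10) = 94 + 307*(4 - ⅗*10²) = 94 + 307*(4 - ⅗*100) = 94 + 307*(4 - 60) = 94 + 307*(-56) = 94 - 17192 = -17098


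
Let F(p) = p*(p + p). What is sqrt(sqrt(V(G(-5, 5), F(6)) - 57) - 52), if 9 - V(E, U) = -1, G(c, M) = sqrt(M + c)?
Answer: sqrt(-52 + I*sqrt(47)) ≈ 0.47433 + 7.2267*I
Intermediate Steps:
F(p) = 2*p**2 (F(p) = p*(2*p) = 2*p**2)
V(E, U) = 10 (V(E, U) = 9 - 1*(-1) = 9 + 1 = 10)
sqrt(sqrt(V(G(-5, 5), F(6)) - 57) - 52) = sqrt(sqrt(10 - 57) - 52) = sqrt(sqrt(-47) - 52) = sqrt(I*sqrt(47) - 52) = sqrt(-52 + I*sqrt(47))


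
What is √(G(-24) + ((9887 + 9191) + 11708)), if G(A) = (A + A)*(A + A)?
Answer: √33090 ≈ 181.91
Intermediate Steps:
G(A) = 4*A² (G(A) = (2*A)*(2*A) = 4*A²)
√(G(-24) + ((9887 + 9191) + 11708)) = √(4*(-24)² + ((9887 + 9191) + 11708)) = √(4*576 + (19078 + 11708)) = √(2304 + 30786) = √33090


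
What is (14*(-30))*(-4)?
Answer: 1680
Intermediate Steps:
(14*(-30))*(-4) = -420*(-4) = 1680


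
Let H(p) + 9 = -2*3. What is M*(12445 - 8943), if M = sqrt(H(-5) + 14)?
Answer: 3502*I ≈ 3502.0*I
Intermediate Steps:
H(p) = -15 (H(p) = -9 - 2*3 = -9 - 6 = -15)
M = I (M = sqrt(-15 + 14) = sqrt(-1) = I ≈ 1.0*I)
M*(12445 - 8943) = I*(12445 - 8943) = I*3502 = 3502*I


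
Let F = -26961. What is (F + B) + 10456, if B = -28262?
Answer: -44767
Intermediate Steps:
(F + B) + 10456 = (-26961 - 28262) + 10456 = -55223 + 10456 = -44767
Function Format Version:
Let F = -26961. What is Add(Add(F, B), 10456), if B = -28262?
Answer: -44767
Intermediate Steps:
Add(Add(F, B), 10456) = Add(Add(-26961, -28262), 10456) = Add(-55223, 10456) = -44767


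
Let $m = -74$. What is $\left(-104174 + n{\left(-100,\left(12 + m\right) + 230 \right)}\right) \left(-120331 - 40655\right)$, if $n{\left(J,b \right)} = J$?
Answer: $16786654164$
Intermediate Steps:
$\left(-104174 + n{\left(-100,\left(12 + m\right) + 230 \right)}\right) \left(-120331 - 40655\right) = \left(-104174 - 100\right) \left(-120331 - 40655\right) = \left(-104274\right) \left(-160986\right) = 16786654164$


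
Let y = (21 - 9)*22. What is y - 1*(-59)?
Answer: 323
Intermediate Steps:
y = 264 (y = 12*22 = 264)
y - 1*(-59) = 264 - 1*(-59) = 264 + 59 = 323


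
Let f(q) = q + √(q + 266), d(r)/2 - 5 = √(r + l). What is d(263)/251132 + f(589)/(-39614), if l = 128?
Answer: -18440076/1243542881 - 3*√95/39614 + √391/125566 ≈ -0.015409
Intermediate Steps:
d(r) = 10 + 2*√(128 + r) (d(r) = 10 + 2*√(r + 128) = 10 + 2*√(128 + r))
f(q) = q + √(266 + q)
d(263)/251132 + f(589)/(-39614) = (10 + 2*√(128 + 263))/251132 + (589 + √(266 + 589))/(-39614) = (10 + 2*√391)*(1/251132) + (589 + √855)*(-1/39614) = (5/125566 + √391/125566) + (589 + 3*√95)*(-1/39614) = (5/125566 + √391/125566) + (-589/39614 - 3*√95/39614) = -18440076/1243542881 - 3*√95/39614 + √391/125566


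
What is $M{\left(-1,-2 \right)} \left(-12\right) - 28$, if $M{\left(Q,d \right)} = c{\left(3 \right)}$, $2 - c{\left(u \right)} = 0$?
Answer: $-52$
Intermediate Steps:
$c{\left(u \right)} = 2$ ($c{\left(u \right)} = 2 - 0 = 2 + 0 = 2$)
$M{\left(Q,d \right)} = 2$
$M{\left(-1,-2 \right)} \left(-12\right) - 28 = 2 \left(-12\right) - 28 = -24 - 28 = -52$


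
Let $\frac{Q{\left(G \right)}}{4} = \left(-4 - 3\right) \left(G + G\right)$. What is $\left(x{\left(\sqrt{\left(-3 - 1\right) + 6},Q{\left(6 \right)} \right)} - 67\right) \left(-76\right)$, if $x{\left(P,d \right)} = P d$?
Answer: $5092 + 25536 \sqrt{2} \approx 41205.0$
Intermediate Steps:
$Q{\left(G \right)} = - 56 G$ ($Q{\left(G \right)} = 4 \left(-4 - 3\right) \left(G + G\right) = 4 \left(- 7 \cdot 2 G\right) = 4 \left(- 14 G\right) = - 56 G$)
$\left(x{\left(\sqrt{\left(-3 - 1\right) + 6},Q{\left(6 \right)} \right)} - 67\right) \left(-76\right) = \left(\sqrt{\left(-3 - 1\right) + 6} \left(\left(-56\right) 6\right) - 67\right) \left(-76\right) = \left(\sqrt{-4 + 6} \left(-336\right) - 67\right) \left(-76\right) = \left(\sqrt{2} \left(-336\right) - 67\right) \left(-76\right) = \left(- 336 \sqrt{2} - 67\right) \left(-76\right) = \left(-67 - 336 \sqrt{2}\right) \left(-76\right) = 5092 + 25536 \sqrt{2}$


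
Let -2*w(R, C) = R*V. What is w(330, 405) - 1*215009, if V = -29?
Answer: -210224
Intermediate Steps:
w(R, C) = 29*R/2 (w(R, C) = -R*(-29)/2 = -(-29)*R/2 = 29*R/2)
w(330, 405) - 1*215009 = (29/2)*330 - 1*215009 = 4785 - 215009 = -210224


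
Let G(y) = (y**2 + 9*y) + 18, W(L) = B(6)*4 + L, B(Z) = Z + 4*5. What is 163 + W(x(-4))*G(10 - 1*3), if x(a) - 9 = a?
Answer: 14333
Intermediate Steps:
B(Z) = 20 + Z (B(Z) = Z + 20 = 20 + Z)
x(a) = 9 + a
W(L) = 104 + L (W(L) = (20 + 6)*4 + L = 26*4 + L = 104 + L)
G(y) = 18 + y**2 + 9*y
163 + W(x(-4))*G(10 - 1*3) = 163 + (104 + (9 - 4))*(18 + (10 - 1*3)**2 + 9*(10 - 1*3)) = 163 + (104 + 5)*(18 + (10 - 3)**2 + 9*(10 - 3)) = 163 + 109*(18 + 7**2 + 9*7) = 163 + 109*(18 + 49 + 63) = 163 + 109*130 = 163 + 14170 = 14333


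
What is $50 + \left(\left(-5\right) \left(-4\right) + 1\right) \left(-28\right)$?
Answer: $-538$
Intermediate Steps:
$50 + \left(\left(-5\right) \left(-4\right) + 1\right) \left(-28\right) = 50 + \left(20 + 1\right) \left(-28\right) = 50 + 21 \left(-28\right) = 50 - 588 = -538$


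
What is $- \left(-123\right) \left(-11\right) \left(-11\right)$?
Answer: $14883$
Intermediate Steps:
$- \left(-123\right) \left(-11\right) \left(-11\right) = \left(-1\right) 1353 \left(-11\right) = \left(-1353\right) \left(-11\right) = 14883$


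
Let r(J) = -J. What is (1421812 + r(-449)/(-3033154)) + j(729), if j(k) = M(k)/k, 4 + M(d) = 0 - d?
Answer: 3143864772800789/2211169266 ≈ 1.4218e+6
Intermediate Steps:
M(d) = -4 - d (M(d) = -4 + (0 - d) = -4 - d)
j(k) = (-4 - k)/k
(1421812 + r(-449)/(-3033154)) + j(729) = (1421812 - 1*(-449)/(-3033154)) + (-4 - 1*729)/729 = (1421812 + 449*(-1/3033154)) + (-4 - 729)/729 = (1421812 - 449/3033154) + (1/729)*(-733) = 4312574754599/3033154 - 733/729 = 3143864772800789/2211169266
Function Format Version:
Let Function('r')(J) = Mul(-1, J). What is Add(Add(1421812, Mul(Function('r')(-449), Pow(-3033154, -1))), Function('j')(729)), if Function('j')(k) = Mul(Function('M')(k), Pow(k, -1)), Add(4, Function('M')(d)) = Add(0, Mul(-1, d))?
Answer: Rational(3143864772800789, 2211169266) ≈ 1.4218e+6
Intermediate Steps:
Function('M')(d) = Add(-4, Mul(-1, d)) (Function('M')(d) = Add(-4, Add(0, Mul(-1, d))) = Add(-4, Mul(-1, d)))
Function('j')(k) = Mul(Pow(k, -1), Add(-4, Mul(-1, k))) (Function('j')(k) = Mul(Add(-4, Mul(-1, k)), Pow(k, -1)) = Mul(Pow(k, -1), Add(-4, Mul(-1, k))))
Add(Add(1421812, Mul(Function('r')(-449), Pow(-3033154, -1))), Function('j')(729)) = Add(Add(1421812, Mul(Mul(-1, -449), Pow(-3033154, -1))), Mul(Pow(729, -1), Add(-4, Mul(-1, 729)))) = Add(Add(1421812, Mul(449, Rational(-1, 3033154))), Mul(Rational(1, 729), Add(-4, -729))) = Add(Add(1421812, Rational(-449, 3033154)), Mul(Rational(1, 729), -733)) = Add(Rational(4312574754599, 3033154), Rational(-733, 729)) = Rational(3143864772800789, 2211169266)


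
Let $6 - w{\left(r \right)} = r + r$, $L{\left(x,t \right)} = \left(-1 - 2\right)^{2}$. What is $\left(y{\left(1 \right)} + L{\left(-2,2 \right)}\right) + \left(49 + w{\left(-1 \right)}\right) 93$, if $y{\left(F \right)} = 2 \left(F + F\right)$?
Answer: $5314$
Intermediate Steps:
$L{\left(x,t \right)} = 9$ ($L{\left(x,t \right)} = \left(-3\right)^{2} = 9$)
$y{\left(F \right)} = 4 F$ ($y{\left(F \right)} = 2 \cdot 2 F = 4 F$)
$w{\left(r \right)} = 6 - 2 r$ ($w{\left(r \right)} = 6 - \left(r + r\right) = 6 - 2 r$)
$\left(y{\left(1 \right)} + L{\left(-2,2 \right)}\right) + \left(49 + w{\left(-1 \right)}\right) 93 = \left(4 \cdot 1 + 9\right) + \left(49 + \left(6 - -2\right)\right) 93 = \left(4 + 9\right) + \left(49 + \left(6 + 2\right)\right) 93 = 13 + \left(49 + 8\right) 93 = 13 + 57 \cdot 93 = 13 + 5301 = 5314$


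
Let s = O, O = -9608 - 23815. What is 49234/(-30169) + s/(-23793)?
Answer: -54362025/239270339 ≈ -0.22720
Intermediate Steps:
O = -33423
s = -33423
49234/(-30169) + s/(-23793) = 49234/(-30169) - 33423/(-23793) = 49234*(-1/30169) - 33423*(-1/23793) = -49234/30169 + 11141/7931 = -54362025/239270339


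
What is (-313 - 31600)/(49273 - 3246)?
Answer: -31913/46027 ≈ -0.69335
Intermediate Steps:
(-313 - 31600)/(49273 - 3246) = -31913/46027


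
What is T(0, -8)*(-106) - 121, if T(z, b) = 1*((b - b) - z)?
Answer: -121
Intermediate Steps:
T(z, b) = -z (T(z, b) = 1*(0 - z) = 1*(-z) = -z)
T(0, -8)*(-106) - 121 = -1*0*(-106) - 121 = 0*(-106) - 121 = 0 - 121 = -121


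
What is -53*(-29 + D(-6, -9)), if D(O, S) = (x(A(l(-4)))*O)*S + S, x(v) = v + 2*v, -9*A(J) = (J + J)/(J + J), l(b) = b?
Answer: 2968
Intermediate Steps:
A(J) = -⅑ (A(J) = -(J + J)/(9*(J + J)) = -2*J/(9*(2*J)) = -2*J*1/(2*J)/9 = -⅑*1 = -⅑)
x(v) = 3*v
D(O, S) = S - O*S/3 (D(O, S) = ((3*(-⅑))*O)*S + S = (-O/3)*S + S = -O*S/3 + S = S - O*S/3)
-53*(-29 + D(-6, -9)) = -53*(-29 + (⅓)*(-9)*(3 - 1*(-6))) = -53*(-29 + (⅓)*(-9)*(3 + 6)) = -53*(-29 + (⅓)*(-9)*9) = -53*(-29 - 27) = -53*(-56) = 2968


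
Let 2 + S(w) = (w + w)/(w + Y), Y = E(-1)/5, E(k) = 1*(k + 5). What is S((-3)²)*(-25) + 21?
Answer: 1229/49 ≈ 25.082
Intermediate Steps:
E(k) = 5 + k (E(k) = 1*(5 + k) = 5 + k)
Y = ⅘ (Y = (5 - 1)/5 = 4*(⅕) = ⅘ ≈ 0.80000)
S(w) = -2 + 2*w/(⅘ + w) (S(w) = -2 + (w + w)/(w + ⅘) = -2 + (2*w)/(⅘ + w) = -2 + 2*w/(⅘ + w))
S((-3)²)*(-25) + 21 = -8/(4 + 5*(-3)²)*(-25) + 21 = -8/(4 + 5*9)*(-25) + 21 = -8/(4 + 45)*(-25) + 21 = -8/49*(-25) + 21 = 200/49 + 21 = 1229/49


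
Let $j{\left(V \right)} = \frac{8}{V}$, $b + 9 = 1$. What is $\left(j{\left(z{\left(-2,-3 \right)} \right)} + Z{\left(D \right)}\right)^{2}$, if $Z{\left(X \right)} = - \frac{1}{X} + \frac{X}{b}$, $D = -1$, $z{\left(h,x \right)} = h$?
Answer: $\frac{529}{64} \approx 8.2656$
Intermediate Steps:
$b = -8$ ($b = -9 + 1 = -8$)
$Z{\left(X \right)} = - \frac{1}{X} - \frac{X}{8}$ ($Z{\left(X \right)} = - \frac{1}{X} + \frac{X}{-8} = - \frac{1}{X} + X \left(- \frac{1}{8}\right) = - \frac{1}{X} - \frac{X}{8}$)
$\left(j{\left(z{\left(-2,-3 \right)} \right)} + Z{\left(D \right)}\right)^{2} = \left(\frac{8}{-2} - - \frac{9}{8}\right)^{2} = \left(8 \left(- \frac{1}{2}\right) + \left(\left(-1\right) \left(-1\right) + \frac{1}{8}\right)\right)^{2} = \left(-4 + \left(1 + \frac{1}{8}\right)\right)^{2} = \left(-4 + \frac{9}{8}\right)^{2} = \left(- \frac{23}{8}\right)^{2} = \frac{529}{64}$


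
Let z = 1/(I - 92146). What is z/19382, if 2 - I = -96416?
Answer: 1/82799904 ≈ 1.2077e-8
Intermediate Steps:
I = 96418 (I = 2 - 1*(-96416) = 2 + 96416 = 96418)
z = 1/4272 (z = 1/(96418 - 92146) = 1/4272 ≈ 0.00023408)
z/19382 = (1/4272)/19382 = (1/4272)*(1/19382) = 1/82799904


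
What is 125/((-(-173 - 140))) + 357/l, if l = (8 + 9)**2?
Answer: 8698/5321 ≈ 1.6347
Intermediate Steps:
l = 289 (l = 17**2 = 289)
125/((-(-173 - 140))) + 357/l = 125/((-(-173 - 140))) + 357/289 = 125/((-1*(-313))) + 357*(1/289) = 125/313 + 21/17 = 8698/5321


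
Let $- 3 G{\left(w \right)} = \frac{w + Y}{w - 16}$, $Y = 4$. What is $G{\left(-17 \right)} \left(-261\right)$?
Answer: $\frac{377}{11} \approx 34.273$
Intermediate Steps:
$G{\left(w \right)} = - \frac{4 + w}{3 \left(-16 + w\right)}$ ($G{\left(w \right)} = - \frac{\left(w + 4\right) \frac{1}{w - 16}}{3} = - \frac{\left(4 + w\right) \frac{1}{-16 + w}}{3} = - \frac{\frac{1}{-16 + w} \left(4 + w\right)}{3} = - \frac{4 + w}{3 \left(-16 + w\right)}$)
$G{\left(-17 \right)} \left(-261\right) = \frac{-4 - -17}{3 \left(-16 - 17\right)} \left(-261\right) = \frac{-4 + 17}{3 \left(-33\right)} \left(-261\right) = \frac{1}{3} \left(- \frac{1}{33}\right) 13 \left(-261\right) = \left(- \frac{13}{99}\right) \left(-261\right) = \frac{377}{11}$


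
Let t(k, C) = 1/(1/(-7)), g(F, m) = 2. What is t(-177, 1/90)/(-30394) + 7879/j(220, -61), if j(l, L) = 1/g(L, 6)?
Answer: 68421237/4342 ≈ 15758.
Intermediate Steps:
j(l, L) = ½ (j(l, L) = 1/2 = ½)
t(k, C) = -7 (t(k, C) = 1/(-⅐) = -7)
t(-177, 1/90)/(-30394) + 7879/j(220, -61) = -7/(-30394) + 7879/(½) = -7*(-1/30394) + 7879*2 = 1/4342 + 15758 = 68421237/4342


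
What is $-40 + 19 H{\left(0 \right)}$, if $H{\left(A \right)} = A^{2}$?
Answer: $-40$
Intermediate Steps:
$-40 + 19 H{\left(0 \right)} = -40 + 19 \cdot 0^{2} = -40 + 19 \cdot 0 = -40 + 0 = -40$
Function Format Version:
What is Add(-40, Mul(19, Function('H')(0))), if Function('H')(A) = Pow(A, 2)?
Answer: -40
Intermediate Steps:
Add(-40, Mul(19, Function('H')(0))) = Add(-40, Mul(19, Pow(0, 2))) = Add(-40, Mul(19, 0)) = Add(-40, 0) = -40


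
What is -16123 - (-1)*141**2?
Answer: 3758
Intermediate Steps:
-16123 - (-1)*141**2 = -16123 - (-1)*19881 = -16123 - 1*(-19881) = -16123 + 19881 = 3758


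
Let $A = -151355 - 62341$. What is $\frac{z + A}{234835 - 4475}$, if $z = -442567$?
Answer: $- \frac{656263}{230360} \approx -2.8489$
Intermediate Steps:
$A = -213696$ ($A = -151355 - 62341 = -213696$)
$\frac{z + A}{234835 - 4475} = \frac{-442567 - 213696}{234835 - 4475} = - \frac{656263}{230360}$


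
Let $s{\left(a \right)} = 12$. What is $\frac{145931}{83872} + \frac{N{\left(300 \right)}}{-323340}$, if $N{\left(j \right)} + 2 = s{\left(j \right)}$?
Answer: $\frac{2359224541}{1355958624} \approx 1.7399$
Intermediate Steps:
$N{\left(j \right)} = 10$ ($N{\left(j \right)} = -2 + 12 = 10$)
$\frac{145931}{83872} + \frac{N{\left(300 \right)}}{-323340} = \frac{145931}{83872} + \frac{10}{-323340} = 145931 \cdot \frac{1}{83872} + 10 \left(- \frac{1}{323340}\right) = \frac{145931}{83872} - \frac{1}{32334} = \frac{2359224541}{1355958624}$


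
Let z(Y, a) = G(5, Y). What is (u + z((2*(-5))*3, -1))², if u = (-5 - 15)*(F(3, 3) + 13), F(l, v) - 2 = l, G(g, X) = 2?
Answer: 128164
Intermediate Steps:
F(l, v) = 2 + l
z(Y, a) = 2
u = -360 (u = (-5 - 15)*((2 + 3) + 13) = -20*(5 + 13) = -20*18 = -360)
(u + z((2*(-5))*3, -1))² = (-360 + 2)² = (-358)² = 128164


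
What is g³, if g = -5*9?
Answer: -91125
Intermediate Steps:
g = -45
g³ = (-45)³ = -91125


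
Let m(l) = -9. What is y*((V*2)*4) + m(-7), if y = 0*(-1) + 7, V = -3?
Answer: -177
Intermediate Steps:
y = 7 (y = 0 + 7 = 7)
y*((V*2)*4) + m(-7) = 7*(-3*2*4) - 9 = 7*(-6*4) - 9 = 7*(-24) - 9 = -168 - 9 = -177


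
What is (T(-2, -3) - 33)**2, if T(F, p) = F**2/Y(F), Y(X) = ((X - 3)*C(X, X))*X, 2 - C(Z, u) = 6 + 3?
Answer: 1338649/1225 ≈ 1092.8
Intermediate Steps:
C(Z, u) = -7 (C(Z, u) = 2 - (6 + 3) = 2 - 1*9 = 2 - 9 = -7)
Y(X) = X*(21 - 7*X) (Y(X) = ((X - 3)*(-7))*X = ((-3 + X)*(-7))*X = (21 - 7*X)*X = X*(21 - 7*X))
T(F, p) = F/(7*(3 - F)) (T(F, p) = F**2/((7*F*(3 - F))) = F**2*(1/(7*F*(3 - F))) = F/(7*(3 - F)))
(T(-2, -3) - 33)**2 = (-1*(-2)/(-21 + 7*(-2)) - 33)**2 = (-1*(-2)/(-21 - 14) - 33)**2 = (-1*(-2)/(-35) - 33)**2 = (-1*(-2)*(-1/35) - 33)**2 = (-2/35 - 33)**2 = (-1157/35)**2 = 1338649/1225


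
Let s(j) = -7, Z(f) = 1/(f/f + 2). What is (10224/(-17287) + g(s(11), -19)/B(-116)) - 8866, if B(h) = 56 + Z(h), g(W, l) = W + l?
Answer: -1992701680/224731 ≈ -8867.0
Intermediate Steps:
Z(f) = 1/3 (Z(f) = 1/(1 + 2) = 1/3)
B(h) = 169/3 (B(h) = 56 + 1/3 = 169/3)
(10224/(-17287) + g(s(11), -19)/B(-116)) - 8866 = (10224/(-17287) + (-7 - 19)/(169/3)) - 8866 = (10224*(-1/17287) - 26*3/169) - 8866 = (-10224/17287 - 6/13) - 8866 = -236634/224731 - 8866 = -1992701680/224731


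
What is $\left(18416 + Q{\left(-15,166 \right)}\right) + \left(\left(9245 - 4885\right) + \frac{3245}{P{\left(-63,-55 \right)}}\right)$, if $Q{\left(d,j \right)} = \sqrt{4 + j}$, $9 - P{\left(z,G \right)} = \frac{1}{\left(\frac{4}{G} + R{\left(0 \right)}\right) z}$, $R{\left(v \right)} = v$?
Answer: $\frac{51221028}{2213} + \sqrt{170} \approx 23159.0$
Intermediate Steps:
$P{\left(z,G \right)} = 9 - \frac{G}{4 z}$ ($P{\left(z,G \right)} = 9 - \frac{1}{\left(\frac{4}{G} + 0\right) z} = 9 - \frac{1}{\frac{4}{G} z} = 9 - \frac{1}{4 z \frac{1}{G}} = 9 - \frac{G}{4 z}$)
$\left(18416 + Q{\left(-15,166 \right)}\right) + \left(\left(9245 - 4885\right) + \frac{3245}{P{\left(-63,-55 \right)}}\right) = \left(18416 + \sqrt{4 + 166}\right) + \left(\left(9245 - 4885\right) + \frac{3245}{9 - - \frac{55}{4 \left(-63\right)}}\right) = \left(18416 + \sqrt{170}\right) + \left(4360 + \frac{3245}{9 - \left(- \frac{55}{4}\right) \left(- \frac{1}{63}\right)}\right) = \left(18416 + \sqrt{170}\right) + \left(4360 + \frac{3245}{9 - \frac{55}{252}}\right) = \left(18416 + \sqrt{170}\right) + \left(4360 + \frac{3245}{\frac{2213}{252}}\right) = \left(18416 + \sqrt{170}\right) + \left(4360 + 3245 \cdot \frac{252}{2213}\right) = \left(18416 + \sqrt{170}\right) + \left(4360 + \frac{817740}{2213}\right) = \left(18416 + \sqrt{170}\right) + \frac{10466420}{2213} = \frac{51221028}{2213} + \sqrt{170}$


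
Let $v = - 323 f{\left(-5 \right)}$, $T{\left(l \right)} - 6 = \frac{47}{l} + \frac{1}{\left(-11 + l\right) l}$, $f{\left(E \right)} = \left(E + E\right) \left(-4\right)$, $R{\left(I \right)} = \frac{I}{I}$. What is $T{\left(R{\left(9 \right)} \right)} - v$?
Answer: $\frac{129729}{10} \approx 12973.0$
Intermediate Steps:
$R{\left(I \right)} = 1$
$f{\left(E \right)} = - 8 E$ ($f{\left(E \right)} = 2 E \left(-4\right) = - 8 E$)
$T{\left(l \right)} = 6 + \frac{47}{l} + \frac{1}{l \left(-11 + l\right)}$ ($T{\left(l \right)} = 6 + \left(\frac{47}{l} + \frac{1}{\left(-11 + l\right) l}\right) = 6 + \left(\frac{47}{l} + \frac{1}{l \left(-11 + l\right)}\right) = 6 + \frac{47}{l} + \frac{1}{l \left(-11 + l\right)}$)
$v = -12920$ ($v = - 323 \left(\left(-8\right) \left(-5\right)\right) = \left(-323\right) 40 = -12920$)
$T{\left(R{\left(9 \right)} \right)} - v = \frac{-516 - 19 + 6 \cdot 1^{2}}{1 \left(-11 + 1\right)} - -12920 = 1 \frac{1}{-10} \left(-516 - 19 + 6 \cdot 1\right) + 12920 = 1 \left(- \frac{1}{10}\right) \left(-516 - 19 + 6\right) + 12920 = 1 \left(- \frac{1}{10}\right) \left(-529\right) + 12920 = \frac{529}{10} + 12920 = \frac{129729}{10}$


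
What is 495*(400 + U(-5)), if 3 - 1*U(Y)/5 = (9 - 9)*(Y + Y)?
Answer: 205425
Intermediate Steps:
U(Y) = 15 (U(Y) = 15 - 5*(9 - 9)*(Y + Y) = 15 - 0*2*Y = 15 - 5*0 = 15 + 0 = 15)
495*(400 + U(-5)) = 495*(400 + 15) = 495*415 = 205425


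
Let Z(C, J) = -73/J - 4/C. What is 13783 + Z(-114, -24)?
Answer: 6286451/456 ≈ 13786.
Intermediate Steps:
13783 + Z(-114, -24) = 13783 + (-73/(-24) - 4/(-114)) = 13783 + (-73*(-1/24) - 4*(-1/114)) = 13783 + (73/24 + 2/57) = 13783 + 1403/456 = 6286451/456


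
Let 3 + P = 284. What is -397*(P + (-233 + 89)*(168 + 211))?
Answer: 21555115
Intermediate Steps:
P = 281 (P = -3 + 284 = 281)
-397*(P + (-233 + 89)*(168 + 211)) = -397*(281 + (-233 + 89)*(168 + 211)) = -397*(281 - 144*379) = -397*(281 - 54576) = -397*(-54295) = 21555115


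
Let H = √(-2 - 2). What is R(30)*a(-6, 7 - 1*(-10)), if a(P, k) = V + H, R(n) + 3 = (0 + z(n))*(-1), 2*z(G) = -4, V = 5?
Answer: -5 - 2*I ≈ -5.0 - 2.0*I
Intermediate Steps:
z(G) = -2 (z(G) = (½)*(-4) = -2)
R(n) = -1 (R(n) = -3 + (0 - 2)*(-1) = -3 - 2*(-1) = -3 + 2 = -1)
H = 2*I (H = √(-4) = 2*I ≈ 2.0*I)
a(P, k) = 5 + 2*I
R(30)*a(-6, 7 - 1*(-10)) = -(5 + 2*I) = -5 - 2*I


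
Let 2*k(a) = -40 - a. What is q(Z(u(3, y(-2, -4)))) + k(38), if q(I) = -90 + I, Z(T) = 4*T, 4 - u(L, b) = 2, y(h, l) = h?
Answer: -121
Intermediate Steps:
k(a) = -20 - a/2 (k(a) = (-40 - a)/2 = -20 - a/2)
u(L, b) = 2 (u(L, b) = 4 - 1*2 = 4 - 2 = 2)
q(Z(u(3, y(-2, -4)))) + k(38) = (-90 + 4*2) + (-20 - ½*38) = (-90 + 8) + (-20 - 19) = -82 - 39 = -121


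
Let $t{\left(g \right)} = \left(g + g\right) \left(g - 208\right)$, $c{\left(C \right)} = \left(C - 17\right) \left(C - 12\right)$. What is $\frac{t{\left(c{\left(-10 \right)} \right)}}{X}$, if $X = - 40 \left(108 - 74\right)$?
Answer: $- \frac{57321}{170} \approx -337.18$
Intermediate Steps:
$c{\left(C \right)} = \left(-17 + C\right) \left(-12 + C\right)$
$X = -1360$ ($X = \left(-40\right) 34 = -1360$)
$t{\left(g \right)} = 2 g \left(-208 + g\right)$
$\frac{t{\left(c{\left(-10 \right)} \right)}}{X} = \frac{2 \left(204 + \left(-10\right)^{2} - -290\right) \left(-208 + \left(204 + \left(-10\right)^{2} - -290\right)\right)}{-1360} = 2 \left(204 + 100 + 290\right) \left(-208 + \left(204 + 100 + 290\right)\right) \left(- \frac{1}{1360}\right) = 2 \cdot 594 \left(-208 + 594\right) \left(- \frac{1}{1360}\right) = 2 \cdot 594 \cdot 386 \left(- \frac{1}{1360}\right) = 458568 \left(- \frac{1}{1360}\right) = - \frac{57321}{170}$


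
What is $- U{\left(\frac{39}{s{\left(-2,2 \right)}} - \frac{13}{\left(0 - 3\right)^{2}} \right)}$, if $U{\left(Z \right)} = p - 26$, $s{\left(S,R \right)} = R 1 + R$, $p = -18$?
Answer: $44$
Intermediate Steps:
$s{\left(S,R \right)} = 2 R$ ($s{\left(S,R \right)} = R + R = 2 R$)
$U{\left(Z \right)} = -44$ ($U{\left(Z \right)} = -18 - 26 = -44$)
$- U{\left(\frac{39}{s{\left(-2,2 \right)}} - \frac{13}{\left(0 - 3\right)^{2}} \right)} = \left(-1\right) \left(-44\right) = 44$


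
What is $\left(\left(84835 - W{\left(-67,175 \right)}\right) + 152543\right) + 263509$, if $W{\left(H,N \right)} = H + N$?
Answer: $500779$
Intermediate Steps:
$\left(\left(84835 - W{\left(-67,175 \right)}\right) + 152543\right) + 263509 = \left(\left(84835 - \left(-67 + 175\right)\right) + 152543\right) + 263509 = \left(\left(84835 - 108\right) + 152543\right) + 263509 = \left(84727 + 152543\right) + 263509 = 237270 + 263509 = 500779$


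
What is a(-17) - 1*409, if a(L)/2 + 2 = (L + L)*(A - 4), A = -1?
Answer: -73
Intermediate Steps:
a(L) = -4 - 20*L (a(L) = -4 + 2*((L + L)*(-1 - 4)) = -4 + 2*((2*L)*(-5)) = -4 + 2*(-10*L) = -4 - 20*L)
a(-17) - 1*409 = (-4 - 20*(-17)) - 1*409 = (-4 + 340) - 409 = 336 - 409 = -73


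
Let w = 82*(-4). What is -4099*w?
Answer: 1344472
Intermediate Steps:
w = -328
-4099*w = -4099*(-328) = 1344472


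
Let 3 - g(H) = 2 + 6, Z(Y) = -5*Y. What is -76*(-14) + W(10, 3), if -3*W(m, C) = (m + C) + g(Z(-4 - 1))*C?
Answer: 3194/3 ≈ 1064.7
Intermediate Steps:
g(H) = -5 (g(H) = 3 - (2 + 6) = 3 - 1*8 = 3 - 8 = -5)
W(m, C) = -m/3 + 4*C/3 (W(m, C) = -((m + C) - 5*C)/3 = -((C + m) - 5*C)/3 = -(m - 4*C)/3 = -m/3 + 4*C/3)
-76*(-14) + W(10, 3) = -76*(-14) + (-⅓*10 + (4/3)*3) = 1064 + (-10/3 + 4) = 1064 + ⅔ = 3194/3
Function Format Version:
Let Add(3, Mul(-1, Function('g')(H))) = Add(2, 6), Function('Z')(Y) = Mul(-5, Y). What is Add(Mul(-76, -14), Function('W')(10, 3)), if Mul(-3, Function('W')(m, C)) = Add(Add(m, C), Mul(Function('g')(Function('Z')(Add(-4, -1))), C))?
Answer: Rational(3194, 3) ≈ 1064.7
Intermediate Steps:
Function('g')(H) = -5 (Function('g')(H) = Add(3, Mul(-1, Add(2, 6))) = Add(3, Mul(-1, 8)) = Add(3, -8) = -5)
Function('W')(m, C) = Add(Mul(Rational(-1, 3), m), Mul(Rational(4, 3), C)) (Function('W')(m, C) = Mul(Rational(-1, 3), Add(Add(m, C), Mul(-5, C))) = Mul(Rational(-1, 3), Add(Add(C, m), Mul(-5, C))) = Mul(Rational(-1, 3), Add(m, Mul(-4, C))) = Add(Mul(Rational(-1, 3), m), Mul(Rational(4, 3), C)))
Add(Mul(-76, -14), Function('W')(10, 3)) = Add(Mul(-76, -14), Add(Mul(Rational(-1, 3), 10), Mul(Rational(4, 3), 3))) = Add(1064, Add(Rational(-10, 3), 4)) = Add(1064, Rational(2, 3)) = Rational(3194, 3)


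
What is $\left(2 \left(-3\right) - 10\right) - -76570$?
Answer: $76554$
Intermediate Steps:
$\left(2 \left(-3\right) - 10\right) - -76570 = \left(-6 - 10\right) + 76570 = -16 + 76570 = 76554$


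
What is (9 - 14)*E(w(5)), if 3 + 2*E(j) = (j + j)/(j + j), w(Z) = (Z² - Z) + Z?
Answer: 5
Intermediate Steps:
w(Z) = Z²
E(j) = -1 (E(j) = -3/2 + ((j + j)/(j + j))/2 = -3/2 + ((2*j)/((2*j)))/2 = -3/2 + ((2*j)*(1/(2*j)))/2 = -3/2 + (½)*1 = -3/2 + ½ = -1)
(9 - 14)*E(w(5)) = (9 - 14)*(-1) = -5*(-1) = 5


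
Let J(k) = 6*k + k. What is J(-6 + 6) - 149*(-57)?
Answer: 8493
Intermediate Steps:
J(k) = 7*k
J(-6 + 6) - 149*(-57) = 7*(-6 + 6) - 149*(-57) = 7*0 + 8493 = 0 + 8493 = 8493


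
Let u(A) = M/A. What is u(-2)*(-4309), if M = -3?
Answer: -12927/2 ≈ -6463.5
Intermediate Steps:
u(A) = -3/A
u(-2)*(-4309) = -3/(-2)*(-4309) = -3*(-1/2)*(-4309) = (3/2)*(-4309) = -12927/2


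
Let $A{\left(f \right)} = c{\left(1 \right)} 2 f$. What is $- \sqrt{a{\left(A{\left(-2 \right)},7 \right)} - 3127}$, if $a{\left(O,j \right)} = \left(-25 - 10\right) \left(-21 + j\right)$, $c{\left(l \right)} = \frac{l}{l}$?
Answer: $- 3 i \sqrt{293} \approx - 51.352 i$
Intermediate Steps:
$c{\left(l \right)} = 1$
$A{\left(f \right)} = 2 f$ ($A{\left(f \right)} = 1 \cdot 2 f = 2 f$)
$a{\left(O,j \right)} = 735 - 35 j$ ($a{\left(O,j \right)} = - 35 \left(-21 + j\right) = 735 - 35 j$)
$- \sqrt{a{\left(A{\left(-2 \right)},7 \right)} - 3127} = - \sqrt{\left(735 - 245\right) - 3127} = - \sqrt{490 - 3127} = - \sqrt{-2637} = - 3 i \sqrt{293}$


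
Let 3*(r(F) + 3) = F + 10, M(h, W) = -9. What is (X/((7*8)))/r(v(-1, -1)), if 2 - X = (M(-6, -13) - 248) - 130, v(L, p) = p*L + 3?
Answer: 1167/280 ≈ 4.1679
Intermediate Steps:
v(L, p) = 3 + L*p (v(L, p) = L*p + 3 = 3 + L*p)
X = 389 (X = 2 - ((-9 - 248) - 130) = 2 - (-257 - 130) = 2 - 1*(-387) = 2 + 387 = 389)
r(F) = ⅓ + F/3 (r(F) = -3 + (F + 10)/3 = -3 + (10 + F)/3 = -3 + (10/3 + F/3) = ⅓ + F/3)
(X/((7*8)))/r(v(-1, -1)) = (389/((7*8)))/(⅓ + (3 - 1*(-1))/3) = (389/56)/(⅓ + (3 + 1)/3) = (389*(1/56))/(⅓ + (⅓)*4) = 389/(56*(⅓ + 4/3)) = 389/(56*(5/3)) = (389/56)*(⅗) = 1167/280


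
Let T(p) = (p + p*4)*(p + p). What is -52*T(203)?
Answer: -21428680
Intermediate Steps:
T(p) = 10*p² (T(p) = (p + 4*p)*(2*p) = (5*p)*(2*p) = 10*p²)
-52*T(203) = -520*203² = -520*41209 = -52*412090 = -21428680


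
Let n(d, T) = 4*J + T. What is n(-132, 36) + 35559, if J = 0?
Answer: 35595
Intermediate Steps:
n(d, T) = T (n(d, T) = 4*0 + T = 0 + T = T)
n(-132, 36) + 35559 = 36 + 35559 = 35595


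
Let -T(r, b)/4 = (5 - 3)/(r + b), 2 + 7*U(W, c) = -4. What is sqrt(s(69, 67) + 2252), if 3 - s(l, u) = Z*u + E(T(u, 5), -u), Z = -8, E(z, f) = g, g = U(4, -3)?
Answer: sqrt(136801)/7 ≈ 52.838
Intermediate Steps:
U(W, c) = -6/7 (U(W, c) = -2/7 + (1/7)*(-4) = -2/7 - 4/7 = -6/7)
g = -6/7 ≈ -0.85714
T(r, b) = -8/(b + r) (T(r, b) = -4*(5 - 3)/(r + b) = -8/(b + r))
E(z, f) = -6/7
s(l, u) = 27/7 + 8*u (s(l, u) = 3 - (-8*u - 6/7) = 3 - (-6/7 - 8*u) = 3 + (6/7 + 8*u) = 27/7 + 8*u)
sqrt(s(69, 67) + 2252) = sqrt((27/7 + 8*67) + 2252) = sqrt((27/7 + 536) + 2252) = sqrt(3779/7 + 2252) = sqrt(19543/7) = sqrt(136801)/7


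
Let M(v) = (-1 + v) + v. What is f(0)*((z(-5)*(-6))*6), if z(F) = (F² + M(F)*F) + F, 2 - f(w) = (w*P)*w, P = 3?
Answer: -5400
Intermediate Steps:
f(w) = 2 - 3*w² (f(w) = 2 - w*3*w = 2 - 3*w*w = 2 - 3*w²)
M(v) = -1 + 2*v
z(F) = F + F² + F*(-1 + 2*F) (z(F) = (F² + (-1 + 2*F)*F) + F = (F² + F*(-1 + 2*F)) + F = F + F² + F*(-1 + 2*F))
f(0)*((z(-5)*(-6))*6) = (2 - 3*0²)*(((3*(-5)²)*(-6))*6) = (2 - 3*0)*(((3*25)*(-6))*6) = (2 + 0)*((75*(-6))*6) = 2*(-450*6) = 2*(-2700) = -5400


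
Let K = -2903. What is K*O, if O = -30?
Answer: 87090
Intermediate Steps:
K*O = -2903*(-30) = 87090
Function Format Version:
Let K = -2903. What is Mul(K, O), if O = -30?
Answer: 87090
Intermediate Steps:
Mul(K, O) = Mul(-2903, -30) = 87090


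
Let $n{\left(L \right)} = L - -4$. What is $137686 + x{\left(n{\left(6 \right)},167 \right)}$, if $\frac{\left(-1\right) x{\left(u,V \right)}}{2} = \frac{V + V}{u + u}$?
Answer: $\frac{688263}{5} \approx 1.3765 \cdot 10^{5}$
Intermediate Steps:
$n{\left(L \right)} = 4 + L$ ($n{\left(L \right)} = L + 4 = 4 + L$)
$x{\left(u,V \right)} = - \frac{2 V}{u}$ ($x{\left(u,V \right)} = - 2 \frac{V + V}{u + u} = - 2 \frac{2 V}{2 u} = - 2 \cdot 2 V \frac{1}{2 u} = - 2 \frac{V}{u} = - \frac{2 V}{u}$)
$137686 + x{\left(n{\left(6 \right)},167 \right)} = 137686 - \frac{334}{4 + 6} = 137686 - \frac{334}{10} = 137686 - 334 \cdot \frac{1}{10} = 137686 - \frac{167}{5} = \frac{688263}{5}$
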